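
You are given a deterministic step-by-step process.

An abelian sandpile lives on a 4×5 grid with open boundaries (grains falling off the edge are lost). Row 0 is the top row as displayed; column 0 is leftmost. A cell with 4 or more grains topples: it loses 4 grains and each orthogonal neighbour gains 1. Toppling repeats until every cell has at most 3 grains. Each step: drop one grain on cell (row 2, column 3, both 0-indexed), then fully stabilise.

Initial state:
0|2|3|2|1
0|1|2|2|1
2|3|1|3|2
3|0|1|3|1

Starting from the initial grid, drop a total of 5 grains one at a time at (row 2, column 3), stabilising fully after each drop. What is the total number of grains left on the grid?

k=0  0|2|3|2|1
0|1|2|2|1
2|3|1|3|2
3|0|1|3|1
k=1  0|2|3|2|1
0|1|2|3|1
2|3|2|1|3
3|0|2|0|2
k=2  0|2|3|2|1
0|1|2|3|1
2|3|2|2|3
3|0|2|0|2
k=3  0|2|3|2|1
0|1|2|3|1
2|3|2|3|3
3|0|2|0|2
k=4  0|2|3|3|1
0|1|3|0|3
2|3|3|2|0
3|0|2|1|3
k=5  0|2|3|3|1
0|1|3|0|3
2|3|3|3|0
3|0|2|1|3

36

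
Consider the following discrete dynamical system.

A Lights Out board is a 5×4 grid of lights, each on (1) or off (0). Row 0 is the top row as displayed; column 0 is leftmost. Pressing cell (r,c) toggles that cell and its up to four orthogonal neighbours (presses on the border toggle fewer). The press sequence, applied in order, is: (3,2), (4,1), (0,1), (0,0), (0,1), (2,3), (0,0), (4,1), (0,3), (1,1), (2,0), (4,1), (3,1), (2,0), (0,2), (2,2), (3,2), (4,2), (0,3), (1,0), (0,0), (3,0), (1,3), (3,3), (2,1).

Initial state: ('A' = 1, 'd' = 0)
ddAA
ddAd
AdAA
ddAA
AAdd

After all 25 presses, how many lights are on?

9

[0] ddAA
ddAd
AdAA
ddAA
AAdd
[1] ddAA
ddAd
AddA
dAdd
AAAd
[2] ddAA
ddAd
AddA
dddd
dddd
[3] AAdA
dAAd
AddA
dddd
dddd
[4] dddA
AAAd
AddA
dddd
dddd
[5] AAAA
AdAd
AddA
dddd
dddd
[6] AAAA
AdAA
AdAd
dddA
dddd
[7] ddAA
ddAA
AdAd
dddA
dddd
[8] ddAA
ddAA
AdAd
dAdA
AAAd
[9] dddd
ddAd
AdAd
dAdA
AAAd
[10] dAdd
AAdd
AAAd
dAdA
AAAd
[11] dAdd
dAdd
ddAd
AAdA
AAAd
[12] dAdd
dAdd
ddAd
AddA
dddd
[13] dAdd
dAdd
dAAd
dAAA
dAdd
[14] dAdd
AAdd
AdAd
AAAA
dAdd
[15] ddAA
AAAd
AdAd
AAAA
dAdd
[16] ddAA
AAdd
AAdA
AAdA
dAdd
[17] ddAA
AAdd
AAAA
AdAd
dAAd
[18] ddAA
AAdd
AAAA
Addd
dddA
[19] dddd
AAdA
AAAA
Addd
dddA
[20] Addd
dddA
dAAA
Addd
dddA
[21] dAdd
AddA
dAAA
Addd
dddA
[22] dAdd
AddA
AAAA
dAdd
AddA
[23] dAdA
AdAd
AAAd
dAdd
AddA
[24] dAdA
AdAd
AAAA
dAAA
Addd
[25] dAdA
AAAd
dddA
ddAA
Addd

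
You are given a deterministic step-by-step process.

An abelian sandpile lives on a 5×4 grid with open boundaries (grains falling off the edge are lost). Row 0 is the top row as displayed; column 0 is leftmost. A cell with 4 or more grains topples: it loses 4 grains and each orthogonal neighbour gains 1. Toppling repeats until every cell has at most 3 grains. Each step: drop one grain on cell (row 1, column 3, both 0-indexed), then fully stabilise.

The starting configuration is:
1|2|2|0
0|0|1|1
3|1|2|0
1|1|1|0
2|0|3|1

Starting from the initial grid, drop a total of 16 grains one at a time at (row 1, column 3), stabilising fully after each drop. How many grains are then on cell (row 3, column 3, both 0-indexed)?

k=0  1|2|2|0
0|0|1|1
3|1|2|0
1|1|1|0
2|0|3|1
k=1  1|2|2|0
0|0|1|2
3|1|2|0
1|1|1|0
2|0|3|1
k=2  1|2|2|0
0|0|1|3
3|1|2|0
1|1|1|0
2|0|3|1
k=3  1|2|2|1
0|0|2|0
3|1|2|1
1|1|1|0
2|0|3|1
k=4  1|2|2|1
0|0|2|1
3|1|2|1
1|1|1|0
2|0|3|1
k=5  1|2|2|1
0|0|2|2
3|1|2|1
1|1|1|0
2|0|3|1
k=6  1|2|2|1
0|0|2|3
3|1|2|1
1|1|1|0
2|0|3|1
k=7  1|2|2|2
0|0|3|0
3|1|2|2
1|1|1|0
2|0|3|1
k=8  1|2|2|2
0|0|3|1
3|1|2|2
1|1|1|0
2|0|3|1
k=9  1|2|2|2
0|0|3|2
3|1|2|2
1|1|1|0
2|0|3|1
k=10  1|2|2|2
0|0|3|3
3|1|2|2
1|1|1|0
2|0|3|1
k=11  1|2|3|3
0|1|0|1
3|1|3|3
1|1|1|0
2|0|3|1
k=12  1|2|3|3
0|1|0|2
3|1|3|3
1|1|1|0
2|0|3|1
k=13  1|2|3|3
0|1|0|3
3|1|3|3
1|1|1|0
2|0|3|1
k=14  1|3|0|1
0|1|3|2
3|2|0|1
1|1|2|1
2|0|3|1
k=15  1|3|0|1
0|1|3|3
3|2|0|1
1|1|2|1
2|0|3|1
k=16  1|3|1|2
0|2|0|1
3|2|1|2
1|1|2|1
2|0|3|1

1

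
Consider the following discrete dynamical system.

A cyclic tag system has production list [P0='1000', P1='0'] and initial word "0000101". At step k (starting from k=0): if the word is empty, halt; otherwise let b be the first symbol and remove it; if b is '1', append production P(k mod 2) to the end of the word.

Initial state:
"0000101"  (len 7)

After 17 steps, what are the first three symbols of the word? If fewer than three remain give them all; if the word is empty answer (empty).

(empty)

k=0  "0000101"  (len 7)
k=1  "000101"  (len 6)
k=2  "00101"  (len 5)
k=3  "0101"  (len 4)
k=4  "101"  (len 3)
k=5  "011000"  (len 6)
k=6  "11000"  (len 5)
k=7  "10001000"  (len 8)
k=8  "00010000"  (len 8)
k=9  "0010000"  (len 7)
k=10  "010000"  (len 6)
k=11  "10000"  (len 5)
k=12  "00000"  (len 5)
k=13  "0000"  (len 4)
k=14  "000"  (len 3)
k=15  "00"  (len 2)
k=16  "0"  (len 1)
k=17  (halted — word empty)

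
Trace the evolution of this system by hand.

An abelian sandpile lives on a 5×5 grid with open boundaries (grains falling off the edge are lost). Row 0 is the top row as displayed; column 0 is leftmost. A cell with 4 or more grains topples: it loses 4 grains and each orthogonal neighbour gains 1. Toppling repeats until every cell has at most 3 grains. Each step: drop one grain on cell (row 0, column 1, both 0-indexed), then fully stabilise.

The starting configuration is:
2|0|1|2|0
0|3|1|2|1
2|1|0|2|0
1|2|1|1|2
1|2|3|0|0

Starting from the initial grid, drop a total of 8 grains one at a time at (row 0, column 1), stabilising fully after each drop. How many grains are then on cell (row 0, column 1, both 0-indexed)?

0) 2|0|1|2|0
0|3|1|2|1
2|1|0|2|0
1|2|1|1|2
1|2|3|0|0
1) 2|1|1|2|0
0|3|1|2|1
2|1|0|2|0
1|2|1|1|2
1|2|3|0|0
2) 2|2|1|2|0
0|3|1|2|1
2|1|0|2|0
1|2|1|1|2
1|2|3|0|0
3) 2|3|1|2|0
0|3|1|2|1
2|1|0|2|0
1|2|1|1|2
1|2|3|0|0
4) 3|1|2|2|0
1|0|2|2|1
2|2|0|2|0
1|2|1|1|2
1|2|3|0|0
5) 3|2|2|2|0
1|0|2|2|1
2|2|0|2|0
1|2|1|1|2
1|2|3|0|0
6) 3|3|2|2|0
1|0|2|2|1
2|2|0|2|0
1|2|1|1|2
1|2|3|0|0
7) 0|1|3|2|0
2|1|2|2|1
2|2|0|2|0
1|2|1|1|2
1|2|3|0|0
8) 0|2|3|2|0
2|1|2|2|1
2|2|0|2|0
1|2|1|1|2
1|2|3|0|0

2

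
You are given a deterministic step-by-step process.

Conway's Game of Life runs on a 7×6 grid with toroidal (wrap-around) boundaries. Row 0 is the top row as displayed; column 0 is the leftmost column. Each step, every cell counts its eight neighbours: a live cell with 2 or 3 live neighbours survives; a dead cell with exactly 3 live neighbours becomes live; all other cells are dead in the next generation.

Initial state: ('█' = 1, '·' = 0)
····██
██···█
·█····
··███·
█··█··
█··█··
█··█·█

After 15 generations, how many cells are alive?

11

0) ····██
██···█
·█····
··███·
█··█··
█··█··
█··█·█
1) ·█····
·█··██
·█·███
·████·
·█···█
████··
█··█··
2) ·██·██
·█·█·█
·█····
·█····
·····█
···███
█··█··
3) ·█···█
·█·█·█
·█····
█·····
█····█
█··█·█
██····
4) ·█··██
·█··█·
·██···
██···█
·█··█·
····█·
·██·█·
5) ·█··██
·█·███
··█··█
·····█
·█··█·
·██·██
███·█·
6) ······
·█·█··
··██·█
█···██
·████·
····█·
······
7) ······
···██·
·███·█
█·····
███···
··█·█·
······
8) ······
···██·
████·█
···█·█
█·██·█
··██··
······
9) ······
██·███
██···█
······
██···█
·████·
······
10) █···██
·██·█·
·██···
······
██·███
·█████
··██··
11) █···██
··█·█·
·███··
···███
·█····
······
······
12) ···███
█·█·█·
·█···█
██·██·
····█·
······
·····█
13) █··█··
███···
······
█████·
···███
······
·····█
14) █·█··█
███···
·····█
███···
██···█
·····█
······
15) █·█··█
··█···
·····█
··█···
··█··█
·····█
█····█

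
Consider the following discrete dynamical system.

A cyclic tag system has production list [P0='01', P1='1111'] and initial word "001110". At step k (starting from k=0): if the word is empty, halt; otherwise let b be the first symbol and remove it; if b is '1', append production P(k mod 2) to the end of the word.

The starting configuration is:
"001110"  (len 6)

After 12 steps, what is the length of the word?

18

[0] "001110"  (len 6)
[1] "01110"  (len 5)
[2] "1110"  (len 4)
[3] "11001"  (len 5)
[4] "10011111"  (len 8)
[5] "001111101"  (len 9)
[6] "01111101"  (len 8)
[7] "1111101"  (len 7)
[8] "1111011111"  (len 10)
[9] "11101111101"  (len 11)
[10] "11011111011111"  (len 14)
[11] "101111101111101"  (len 15)
[12] "011111011111011111"  (len 18)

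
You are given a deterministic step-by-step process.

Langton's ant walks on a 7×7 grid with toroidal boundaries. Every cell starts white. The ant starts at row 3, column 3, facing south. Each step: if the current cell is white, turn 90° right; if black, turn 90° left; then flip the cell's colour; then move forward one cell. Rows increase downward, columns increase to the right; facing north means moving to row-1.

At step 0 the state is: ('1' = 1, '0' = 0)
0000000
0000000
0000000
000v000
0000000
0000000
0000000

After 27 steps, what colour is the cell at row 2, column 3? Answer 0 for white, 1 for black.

0

k=0  0000000
0000000
0000000
000v000
0000000
0000000
0000000
k=1  0000000
0000000
0000000
00<1000
0000000
0000000
0000000
k=2  0000000
0000000
00^0000
0011000
0000000
0000000
0000000
k=3  0000000
0000000
001>000
0011000
0000000
0000000
0000000
k=4  0000000
0000000
0011000
001v000
0000000
0000000
0000000
k=5  0000000
0000000
0011000
0010>00
0000000
0000000
0000000
k=6  0000000
0000000
0011000
0010100
0000v00
0000000
0000000
k=7  0000000
0000000
0011000
0010100
000<100
0000000
0000000
k=8  0000000
0000000
0011000
001^100
0001100
0000000
0000000
k=9  0000000
0000000
0011000
0011>00
0001100
0000000
0000000
k=10  0000000
0000000
0011^00
0011000
0001100
0000000
0000000
k=11  0000000
0000000
00111>0
0011000
0001100
0000000
0000000
k=12  0000000
0000000
0011110
00110v0
0001100
0000000
0000000
k=13  0000000
0000000
0011110
0011<10
0001100
0000000
0000000
k=14  0000000
0000000
0011^10
0011110
0001100
0000000
0000000
k=15  0000000
0000000
001<010
0011110
0001100
0000000
0000000
k=16  0000000
0000000
0010010
001v110
0001100
0000000
0000000
k=17  0000000
0000000
0010010
0010>10
0001100
0000000
0000000
k=18  0000000
0000000
0010^10
0010010
0001100
0000000
0000000
k=19  0000000
0000000
00101>0
0010010
0001100
0000000
0000000
k=20  0000000
00000^0
0010100
0010010
0001100
0000000
0000000
k=21  0000000
000001>
0010100
0010010
0001100
0000000
0000000
k=22  0000000
0000011
001010v
0010010
0001100
0000000
0000000
k=23  0000000
0000011
00101<1
0010010
0001100
0000000
0000000
k=24  0000000
00000^1
0010111
0010010
0001100
0000000
0000000
k=25  0000000
0000<01
0010111
0010010
0001100
0000000
0000000
k=26  0000^00
0000101
0010111
0010010
0001100
0000000
0000000
k=27  00001>0
0000101
0010111
0010010
0001100
0000000
0000000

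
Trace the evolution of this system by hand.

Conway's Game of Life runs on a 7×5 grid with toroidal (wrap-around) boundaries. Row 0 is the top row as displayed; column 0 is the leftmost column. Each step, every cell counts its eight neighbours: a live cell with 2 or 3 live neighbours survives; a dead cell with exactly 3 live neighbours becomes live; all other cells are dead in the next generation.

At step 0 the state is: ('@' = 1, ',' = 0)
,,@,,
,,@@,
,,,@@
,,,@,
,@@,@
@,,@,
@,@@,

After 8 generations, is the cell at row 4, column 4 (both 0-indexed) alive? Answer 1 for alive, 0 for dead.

0

0) ,,@,,
,,@@,
,,,@@
,,,@,
,@@,@
@,,@,
@,@@,
1) ,,,,@
,,@,@
,,,,@
@,,,,
@@@,@
@,,,,
,,@@,
2) ,,@,@
@,,,@
@,,@@
,,,@,
,,,,@
@,,,,
,,,@@
3) ,,,,,
,@,,,
@,,@,
@,,@,
,,,,@
@,,@,
@,,@@
4) @,,,@
,,,,,
@@@,,
@,,@,
@,,@,
@,,@,
@,,@,
5) @,,,@
,,,,@
@@@,@
@,,@,
@@@@,
@@@@,
@@,@,
6) ,@,@,
,,,,,
,@@,,
,,,,,
,,,,,
,,,,,
,,,@,
7) ,,@,,
,@,,,
,,,,,
,,,,,
,,,,,
,,,,,
,,@,,
8) ,@@,,
,,,,,
,,,,,
,,,,,
,,,,,
,,,,,
,,,,,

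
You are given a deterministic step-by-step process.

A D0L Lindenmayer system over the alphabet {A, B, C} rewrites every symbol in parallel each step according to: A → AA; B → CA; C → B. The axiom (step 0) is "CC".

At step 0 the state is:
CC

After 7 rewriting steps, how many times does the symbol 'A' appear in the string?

84

[0] CC
[1] BB
[2] CACA
[3] BAABAA
[4] CAAAAACAAAAA
[5] BAAAAAAAAAABAAAAAAAAAA
[6] CAAAAAAAAAAAAAAAAAAAAACAAAAAAAAAAAAAAAAAAAAA
[7] BAAAAAAAAAAAAAAAAAAAAAAAAAAAAAAAAAAAAAAAAAABAAAAAAAAAAAAAAAAAAAAAAAAAAAAAAAAAAAAAAAAAA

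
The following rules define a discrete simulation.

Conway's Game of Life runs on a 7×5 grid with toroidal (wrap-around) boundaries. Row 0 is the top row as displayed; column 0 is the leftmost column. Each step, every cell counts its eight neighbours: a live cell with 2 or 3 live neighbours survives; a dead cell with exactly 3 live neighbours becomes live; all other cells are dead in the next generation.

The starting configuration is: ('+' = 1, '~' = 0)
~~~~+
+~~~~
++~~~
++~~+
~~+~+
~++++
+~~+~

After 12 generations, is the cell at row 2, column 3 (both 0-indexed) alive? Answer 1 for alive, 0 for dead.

1

step 0: ~~~~+
+~~~~
++~~~
++~~+
~~+~+
~++++
+~~+~
step 1: +~~~+
++~~+
~~~~~
~~+++
~~~~~
~+~~~
++~~~
step 2: ~~~~~
~+~~+
~++~~
~~~+~
~~++~
++~~~
~+~~+
step 3: ~~~~~
+++~~
++++~
~+~+~
~++++
++~++
~+~~~
step 4: +~+~~
+~~++
~~~+~
~~~~~
~~~~~
~~~~~
~++~+
step 5: ~~+~~
++++~
~~~+~
~~~~~
~~~~~
~~~~~
++++~
step 6: ~~~~~
~+~++
~+~++
~~~~~
~~~~~
~++~~
~+++~
step 7: ++~~+
~~~++
~~~++
~~~~~
~~~~~
~+~+~
~+~+~
step 8: ~+~~~
~~+~~
~~~++
~~~~~
~~~~~
~~~~~
~+~+~
step 9: ~+~~~
~~++~
~~~+~
~~~~~
~~~~~
~~~~~
~~+~~
step 10: ~+~+~
~~++~
~~++~
~~~~~
~~~~~
~~~~~
~~~~~
step 11: ~~~+~
~+~~+
~~++~
~~~~~
~~~~~
~~~~~
~~~~~
step 12: ~~~~~
~~~~+
~~++~
~~~~~
~~~~~
~~~~~
~~~~~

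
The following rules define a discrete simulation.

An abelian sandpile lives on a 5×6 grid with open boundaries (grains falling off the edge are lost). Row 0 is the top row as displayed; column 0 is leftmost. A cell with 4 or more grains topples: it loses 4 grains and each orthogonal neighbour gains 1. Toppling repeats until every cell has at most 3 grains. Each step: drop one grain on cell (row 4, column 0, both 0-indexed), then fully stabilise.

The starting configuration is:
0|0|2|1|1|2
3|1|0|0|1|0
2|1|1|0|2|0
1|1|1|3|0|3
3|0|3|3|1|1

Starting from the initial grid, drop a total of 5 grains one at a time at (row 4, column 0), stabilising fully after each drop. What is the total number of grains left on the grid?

38

[0] 0|0|2|1|1|2
3|1|0|0|1|0
2|1|1|0|2|0
1|1|1|3|0|3
3|0|3|3|1|1
[1] 0|0|2|1|1|2
3|1|0|0|1|0
2|1|1|0|2|0
2|1|1|3|0|3
0|1|3|3|1|1
[2] 0|0|2|1|1|2
3|1|0|0|1|0
2|1|1|0|2|0
2|1|1|3|0|3
1|1|3|3|1|1
[3] 0|0|2|1|1|2
3|1|0|0|1|0
2|1|1|0|2|0
2|1|1|3|0|3
2|1|3|3|1|1
[4] 0|0|2|1|1|2
3|1|0|0|1|0
2|1|1|0|2|0
2|1|1|3|0|3
3|1|3|3|1|1
[5] 0|0|2|1|1|2
3|1|0|0|1|0
2|1|1|0|2|0
3|1|1|3|0|3
0|2|3|3|1|1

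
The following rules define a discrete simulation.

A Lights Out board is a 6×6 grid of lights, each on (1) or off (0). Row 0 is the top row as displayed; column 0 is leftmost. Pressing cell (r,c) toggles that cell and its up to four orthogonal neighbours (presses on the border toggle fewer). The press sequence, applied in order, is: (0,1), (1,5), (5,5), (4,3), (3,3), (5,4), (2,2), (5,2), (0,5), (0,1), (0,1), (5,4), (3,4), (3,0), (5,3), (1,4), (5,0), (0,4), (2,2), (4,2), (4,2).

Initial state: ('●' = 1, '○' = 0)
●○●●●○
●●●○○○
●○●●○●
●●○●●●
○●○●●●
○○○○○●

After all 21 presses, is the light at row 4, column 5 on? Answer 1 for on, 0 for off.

0

step 0: ●○●●●○
●●●○○○
●○●●○●
●●○●●●
○●○●●●
○○○○○●
step 1: ○●○●●○
●○●○○○
●○●●○●
●●○●●●
○●○●●●
○○○○○●
step 2: ○●○●●●
●○●○●●
●○●●○○
●●○●●●
○●○●●●
○○○○○●
step 3: ○●○●●●
●○●○●●
●○●●○○
●●○●●●
○●○●●○
○○○○●○
step 4: ○●○●●●
●○●○●●
●○●●○○
●●○○●●
○●●○○○
○○○●●○
step 5: ○●○●●●
●○●○●●
●○●○○○
●●●●○●
○●●●○○
○○○●●○
step 6: ○●○●●●
●○●○●●
●○●○○○
●●●●○●
○●●●●○
○○○○○●
step 7: ○●○●●●
●○○○●●
●●○●○○
●●○●○●
○●●●●○
○○○○○●
step 8: ○●○●●●
●○○○●●
●●○●○○
●●○●○●
○●○●●○
○●●●○●
step 9: ○●○●○○
●○○○●○
●●○●○○
●●○●○●
○●○●●○
○●●●○●
step 10: ●○●●○○
●●○○●○
●●○●○○
●●○●○●
○●○●●○
○●●●○●
step 11: ○●○●○○
●○○○●○
●●○●○○
●●○●○●
○●○●●○
○●●●○●
step 12: ○●○●○○
●○○○●○
●●○●○○
●●○●○●
○●○●○○
○●●○●○
step 13: ○●○●○○
●○○○●○
●●○●●○
●●○○●○
○●○●●○
○●●○●○
step 14: ○●○●○○
●○○○●○
○●○●●○
○○○○●○
●●○●●○
○●●○●○
step 15: ○●○●○○
●○○○●○
○●○●●○
○○○○●○
●●○○●○
○●○●○○
step 16: ○●○●●○
●○○●○●
○●○●○○
○○○○●○
●●○○●○
○●○●○○
step 17: ○●○●●○
●○○●○●
○●○●○○
○○○○●○
○●○○●○
●○○●○○
step 18: ○●○○○●
●○○●●●
○●○●○○
○○○○●○
○●○○●○
●○○●○○
step 19: ○●○○○●
●○●●●●
○○●○○○
○○●○●○
○●○○●○
●○○●○○
step 20: ○●○○○●
●○●●●●
○○●○○○
○○○○●○
○○●●●○
●○●●○○
step 21: ○●○○○●
●○●●●●
○○●○○○
○○●○●○
○●○○●○
●○○●○○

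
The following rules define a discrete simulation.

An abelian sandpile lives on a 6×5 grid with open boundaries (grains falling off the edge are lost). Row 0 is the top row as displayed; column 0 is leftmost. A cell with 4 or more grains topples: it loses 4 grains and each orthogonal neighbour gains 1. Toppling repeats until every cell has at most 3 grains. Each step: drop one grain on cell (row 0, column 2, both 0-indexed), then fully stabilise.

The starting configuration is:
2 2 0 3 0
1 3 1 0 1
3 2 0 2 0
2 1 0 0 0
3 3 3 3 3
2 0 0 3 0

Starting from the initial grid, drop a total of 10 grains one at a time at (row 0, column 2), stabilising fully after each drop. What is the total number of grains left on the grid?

48

t=0: 2 2 0 3 0
1 3 1 0 1
3 2 0 2 0
2 1 0 0 0
3 3 3 3 3
2 0 0 3 0
t=1: 2 2 1 3 0
1 3 1 0 1
3 2 0 2 0
2 1 0 0 0
3 3 3 3 3
2 0 0 3 0
t=2: 2 2 2 3 0
1 3 1 0 1
3 2 0 2 0
2 1 0 0 0
3 3 3 3 3
2 0 0 3 0
t=3: 2 2 3 3 0
1 3 1 0 1
3 2 0 2 0
2 1 0 0 0
3 3 3 3 3
2 0 0 3 0
t=4: 2 3 1 0 1
1 3 2 1 1
3 2 0 2 0
2 1 0 0 0
3 3 3 3 3
2 0 0 3 0
t=5: 2 3 2 0 1
1 3 2 1 1
3 2 0 2 0
2 1 0 0 0
3 3 3 3 3
2 0 0 3 0
t=6: 2 3 3 0 1
1 3 2 1 1
3 2 0 2 0
2 1 0 0 0
3 3 3 3 3
2 0 0 3 0
t=7: 3 1 2 1 1
2 1 0 2 1
3 3 1 2 0
2 1 0 0 0
3 3 3 3 3
2 0 0 3 0
t=8: 3 1 3 1 1
2 1 0 2 1
3 3 1 2 0
2 1 0 0 0
3 3 3 3 3
2 0 0 3 0
t=9: 3 2 0 2 1
2 1 1 2 1
3 3 1 2 0
2 1 0 0 0
3 3 3 3 3
2 0 0 3 0
t=10: 3 2 1 2 1
2 1 1 2 1
3 3 1 2 0
2 1 0 0 0
3 3 3 3 3
2 0 0 3 0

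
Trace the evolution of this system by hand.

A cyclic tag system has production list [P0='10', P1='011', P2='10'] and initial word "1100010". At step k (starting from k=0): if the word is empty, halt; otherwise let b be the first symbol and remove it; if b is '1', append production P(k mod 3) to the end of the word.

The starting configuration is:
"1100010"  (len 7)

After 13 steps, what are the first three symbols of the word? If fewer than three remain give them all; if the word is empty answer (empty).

001

0) "1100010"  (len 7)
1) "10001010"  (len 8)
2) "0001010011"  (len 10)
3) "001010011"  (len 9)
4) "01010011"  (len 8)
5) "1010011"  (len 7)
6) "01001110"  (len 8)
7) "1001110"  (len 7)
8) "001110011"  (len 9)
9) "01110011"  (len 8)
10) "1110011"  (len 7)
11) "110011011"  (len 9)
12) "1001101110"  (len 10)
13) "00110111010"  (len 11)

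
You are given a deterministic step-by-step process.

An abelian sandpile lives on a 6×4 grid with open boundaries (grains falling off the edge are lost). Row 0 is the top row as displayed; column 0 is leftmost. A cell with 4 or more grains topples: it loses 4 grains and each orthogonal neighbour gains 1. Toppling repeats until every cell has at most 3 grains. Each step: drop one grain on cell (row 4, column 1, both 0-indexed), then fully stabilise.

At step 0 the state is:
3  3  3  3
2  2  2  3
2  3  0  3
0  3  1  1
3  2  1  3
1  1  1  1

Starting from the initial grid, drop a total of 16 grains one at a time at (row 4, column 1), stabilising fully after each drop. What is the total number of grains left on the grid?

53

step 0: 3  3  3  3
2  2  2  3
2  3  0  3
0  3  1  1
3  2  1  3
1  1  1  1
step 1: 3  3  3  3
2  2  2  3
2  3  0  3
0  3  1  1
3  3  1  3
1  1  1  1
step 2: 3  3  3  3
2  3  2  3
3  0  1  3
2  1  2  1
0  2  2  3
2  2  1  1
step 3: 3  3  3  3
2  3  2  3
3  0  1  3
2  1  2  1
0  3  2  3
2  2  1  1
step 4: 3  3  3  3
2  3  2  3
3  0  1  3
2  2  2  1
1  0  3  3
2  3  1  1
step 5: 3  3  3  3
2  3  2  3
3  0  1  3
2  2  2  1
1  1  3  3
2  3  1  1
step 6: 3  3  3  3
2  3  2  3
3  0  1  3
2  2  2  1
1  2  3  3
2  3  1  1
step 7: 3  3  3  3
2  3  2  3
3  0  1  3
2  2  2  1
1  3  3  3
2  3  1  1
step 8: 3  3  3  3
2  3  2  3
3  0  1  3
2  3  3  2
2  2  1  0
3  0  3  2
step 9: 3  3  3  3
2  3  2  3
3  0  1  3
2  3  3  2
2  3  1  0
3  0  3  2
step 10: 3  3  3  3
2  3  2  3
3  1  2  3
3  1  0  3
3  1  3  0
3  1  3  2
step 11: 3  3  3  3
2  3  2  3
3  1  2  3
3  1  0  3
3  2  3  0
3  1  3  2
step 12: 3  3  3  3
2  3  2  3
3  1  2  3
3  1  0  3
3  3  3  0
3  1  3  2
step 13: 3  3  3  3
3  3  2  3
0  2  2  3
1  3  1  3
2  3  1  1
1  0  1  3
step 14: 3  3  3  3
3  3  2  3
0  3  2  3
2  0  2  3
3  1  2  1
1  1  1  3
step 15: 3  3  3  3
3  3  2  3
0  3  2  3
2  0  2  3
3  2  2  1
1  1  1  3
step 16: 3  3  3  3
3  3  2  3
0  3  2  3
2  0  2  3
3  3  2  1
1  1  1  3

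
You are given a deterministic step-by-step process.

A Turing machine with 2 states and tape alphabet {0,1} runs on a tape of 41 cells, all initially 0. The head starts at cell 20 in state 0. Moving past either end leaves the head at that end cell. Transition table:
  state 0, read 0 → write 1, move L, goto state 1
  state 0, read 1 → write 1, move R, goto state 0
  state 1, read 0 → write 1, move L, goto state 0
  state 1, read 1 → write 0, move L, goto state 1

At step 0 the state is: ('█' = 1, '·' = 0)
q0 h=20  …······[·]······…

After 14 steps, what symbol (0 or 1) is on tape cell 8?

1

gen 0: q0 h=20  …······[·]······…
gen 1: q1 h=19  …······[·]█·····…
gen 2: q0 h=18  …······[·]██····…
gen 3: q1 h=17  …······[·]███···…
gen 4: q0 h=16  …······[·]████··…
gen 5: q1 h=15  …······[·]█████·…
gen 6: q0 h=14  …······[·]██████…
gen 7: q1 h=13  …······[·]██████…
gen 8: q0 h=12  …······[·]██████…
gen 9: q1 h=11  …······[·]██████…
gen 10: q0 h=10  …······[·]██████…
gen 11: q1 h= 9  …······[·]██████…
gen 12: q0 h= 8  …······[·]██████…
gen 13: q1 h= 7  …······[·]██████…
gen 14: q0 h= 6  |······[·]██████…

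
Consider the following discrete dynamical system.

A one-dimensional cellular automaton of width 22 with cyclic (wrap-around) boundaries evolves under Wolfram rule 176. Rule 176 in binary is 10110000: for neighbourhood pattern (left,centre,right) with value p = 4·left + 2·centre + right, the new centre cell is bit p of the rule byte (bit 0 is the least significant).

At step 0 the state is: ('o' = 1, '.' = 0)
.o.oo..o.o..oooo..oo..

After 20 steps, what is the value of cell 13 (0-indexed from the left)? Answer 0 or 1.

gen 0: .o.oo..o.o..oooo..oo..
gen 1: ..o..o..o.o..oo.o...o.
gen 2: ...o..o..o.o...o.o...o
gen 3: o...o..o..o.o...o.o...
gen 4: .o...o..o..o.o...o.o..
gen 5: ..o...o..o..o.o...o.o.
gen 6: ...o...o..o..o.o...o.o
gen 7: o...o...o..o..o.o...o.
gen 8: .o...o...o..o..o.o...o
gen 9: o.o...o...o..o..o.o...
gen 10: .o.o...o...o..o..o.o..
gen 11: ..o.o...o...o..o..o.o.
gen 12: ...o.o...o...o..o..o.o
gen 13: o...o.o...o...o..o..o.
gen 14: .o...o.o...o...o..o..o
gen 15: o.o...o.o...o...o..o..
gen 16: .o.o...o.o...o...o..o.
gen 17: ..o.o...o.o...o...o..o
gen 18: o..o.o...o.o...o...o..
gen 19: .o..o.o...o.o...o...o.
gen 20: ..o..o.o...o.o...o...o

1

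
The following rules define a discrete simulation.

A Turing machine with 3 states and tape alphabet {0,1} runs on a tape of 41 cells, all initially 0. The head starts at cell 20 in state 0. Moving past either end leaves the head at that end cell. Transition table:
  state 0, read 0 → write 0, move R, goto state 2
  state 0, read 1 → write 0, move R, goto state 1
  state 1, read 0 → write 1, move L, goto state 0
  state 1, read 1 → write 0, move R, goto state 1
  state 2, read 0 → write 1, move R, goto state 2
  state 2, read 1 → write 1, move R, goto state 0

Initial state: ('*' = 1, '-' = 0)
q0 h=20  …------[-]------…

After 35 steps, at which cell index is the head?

39

0) q0 h=20  …------[-]------…
1) q2 h=21  …------[-]------…
2) q2 h=22  …-----*[-]------…
3) q2 h=23  …----**[-]------…
4) q2 h=24  …---***[-]------…
5) q2 h=25  …--****[-]------…
6) q2 h=26  …-*****[-]------…
7) q2 h=27  …******[-]------…
8) q2 h=28  …******[-]------…
9) q2 h=29  …******[-]------…
10) q2 h=30  …******[-]------…
11) q2 h=31  …******[-]------…
12) q2 h=32  …******[-]------…
13) q2 h=33  …******[-]------…
14) q2 h=34  …******[-]------|
15) q2 h=35  …******[-]-----|
16) q2 h=36  …******[-]----|
17) q2 h=37  …******[-]---|
18) q2 h=38  …******[-]--|
19) q2 h=39  …******[-]-|
20) q2 h=40  …******[-]|
21) q2 h=40  …******[*]|
22) q0 h=40  …******[*]|
23) q1 h=40  …******[-]|
24) q0 h=39  …******[*]*|
25) q1 h=40  …*****-[*]|
26) q1 h=40  …*****-[-]|
27) q0 h=39  …******[-]*|
28) q2 h=40  …*****-[*]|
29) q0 h=40  …*****-[*]|
30) q1 h=40  …*****-[-]|
31) q0 h=39  …******[-]*|
32) q2 h=40  …*****-[*]|
33) q0 h=40  …*****-[*]|
34) q1 h=40  …*****-[-]|
35) q0 h=39  …******[-]*|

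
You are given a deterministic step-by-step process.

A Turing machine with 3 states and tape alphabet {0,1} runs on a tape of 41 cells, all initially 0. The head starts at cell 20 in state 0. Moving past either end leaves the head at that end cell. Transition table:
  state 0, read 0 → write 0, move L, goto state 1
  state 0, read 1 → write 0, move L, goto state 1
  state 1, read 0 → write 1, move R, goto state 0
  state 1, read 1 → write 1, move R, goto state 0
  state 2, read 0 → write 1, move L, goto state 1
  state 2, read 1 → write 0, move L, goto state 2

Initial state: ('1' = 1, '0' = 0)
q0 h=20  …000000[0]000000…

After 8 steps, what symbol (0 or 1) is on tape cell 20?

0

t=0: q0 h=20  …000000[0]000000…
t=1: q1 h=19  …000000[0]000000…
t=2: q0 h=20  …000001[0]000000…
t=3: q1 h=19  …000000[1]000000…
t=4: q0 h=20  …000001[0]000000…
t=5: q1 h=19  …000000[1]000000…
t=6: q0 h=20  …000001[0]000000…
t=7: q1 h=19  …000000[1]000000…
t=8: q0 h=20  …000001[0]000000…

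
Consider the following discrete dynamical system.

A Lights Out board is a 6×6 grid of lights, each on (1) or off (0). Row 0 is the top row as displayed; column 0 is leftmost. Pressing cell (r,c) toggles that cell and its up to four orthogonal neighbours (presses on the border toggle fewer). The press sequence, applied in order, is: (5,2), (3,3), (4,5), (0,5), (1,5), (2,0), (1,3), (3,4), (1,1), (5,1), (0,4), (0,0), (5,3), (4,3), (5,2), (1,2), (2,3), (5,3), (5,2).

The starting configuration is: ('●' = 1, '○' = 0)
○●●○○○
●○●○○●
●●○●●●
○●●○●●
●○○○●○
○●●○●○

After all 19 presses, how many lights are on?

20

step 0: ○●●○○○
●○●○○●
●●○●●●
○●●○●●
●○○○●○
○●●○●○
step 1: ○●●○○○
●○●○○●
●●○●●●
○●●○●●
●○●○●○
○○○●●○
step 2: ○●●○○○
●○●○○●
●●○○●●
○●○●○●
●○●●●○
○○○●●○
step 3: ○●●○○○
●○●○○●
●●○○●●
○●○●○○
●○●●○●
○○○●●●
step 4: ○●●○●●
●○●○○○
●●○○●●
○●○●○○
●○●●○●
○○○●●●
step 5: ○●●○●○
●○●○●●
●●○○●○
○●○●○○
●○●●○●
○○○●●●
step 6: ○●●○●○
○○●○●●
○○○○●○
●●○●○○
●○●●○●
○○○●●●
step 7: ○●●●●○
○○○●○●
○○○●●○
●●○●○○
●○●●○●
○○○●●●
step 8: ○●●●●○
○○○●○●
○○○●○○
●●○○●●
●○●●●●
○○○●●●
step 9: ○○●●●○
●●●●○●
○●○●○○
●●○○●●
●○●●●●
○○○●●●
step 10: ○○●●●○
●●●●○●
○●○●○○
●●○○●●
●●●●●●
●●●●●●
step 11: ○○●○○●
●●●●●●
○●○●○○
●●○○●●
●●●●●●
●●●●●●
step 12: ●●●○○●
○●●●●●
○●○●○○
●●○○●●
●●●●●●
●●●●●●
step 13: ●●●○○●
○●●●●●
○●○●○○
●●○○●●
●●●○●●
●●○○○●
step 14: ●●●○○●
○●●●●●
○●○●○○
●●○●●●
●●○●○●
●●○●○●
step 15: ●●●○○●
○●●●●●
○●○●○○
●●○●●●
●●●●○●
●○●○○●
step 16: ●●○○○●
○○○○●●
○●●●○○
●●○●●●
●●●●○●
●○●○○●
step 17: ●●○○○●
○○○●●●
○●○○●○
●●○○●●
●●●●○●
●○●○○●
step 18: ●●○○○●
○○○●●●
○●○○●○
●●○○●●
●●●○○●
●○○●●●
step 19: ●●○○○●
○○○●●●
○●○○●○
●●○○●●
●●○○○●
●●●○●●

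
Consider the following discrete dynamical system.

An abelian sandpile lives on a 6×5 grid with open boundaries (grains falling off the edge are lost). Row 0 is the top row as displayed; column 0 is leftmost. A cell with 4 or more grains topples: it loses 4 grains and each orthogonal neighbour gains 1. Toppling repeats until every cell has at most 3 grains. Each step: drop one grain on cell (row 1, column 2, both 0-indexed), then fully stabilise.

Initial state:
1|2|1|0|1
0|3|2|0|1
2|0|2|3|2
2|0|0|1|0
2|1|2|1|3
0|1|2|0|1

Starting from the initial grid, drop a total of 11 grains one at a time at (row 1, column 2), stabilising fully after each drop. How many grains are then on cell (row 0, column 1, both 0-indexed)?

0) 1|2|1|0|1
0|3|2|0|1
2|0|2|3|2
2|0|0|1|0
2|1|2|1|3
0|1|2|0|1
1) 1|2|1|0|1
0|3|3|0|1
2|0|2|3|2
2|0|0|1|0
2|1|2|1|3
0|1|2|0|1
2) 1|3|2|0|1
1|0|1|1|1
2|1|3|3|2
2|0|0|1|0
2|1|2|1|3
0|1|2|0|1
3) 1|3|2|0|1
1|0|2|1|1
2|1|3|3|2
2|0|0|1|0
2|1|2|1|3
0|1|2|0|1
4) 1|3|2|0|1
1|0|3|1|1
2|1|3|3|2
2|0|0|1|0
2|1|2|1|3
0|1|2|0|1
5) 1|3|3|0|1
1|1|1|3|1
2|2|1|0|3
2|0|1|2|0
2|1|2|1|3
0|1|2|0|1
6) 1|3|3|0|1
1|1|2|3|1
2|2|1|0|3
2|0|1|2|0
2|1|2|1|3
0|1|2|0|1
7) 1|3|3|0|1
1|1|3|3|1
2|2|1|0|3
2|0|1|2|0
2|1|2|1|3
0|1|2|0|1
8) 2|0|1|2|1
1|3|2|0|2
2|2|2|1|3
2|0|1|2|0
2|1|2|1|3
0|1|2|0|1
9) 2|0|1|2|1
1|3|3|0|2
2|2|2|1|3
2|0|1|2|0
2|1|2|1|3
0|1|2|0|1
10) 2|1|2|2|1
2|0|1|1|2
2|3|3|1|3
2|0|1|2|0
2|1|2|1|3
0|1|2|0|1
11) 2|1|2|2|1
2|0|2|1|2
2|3|3|1|3
2|0|1|2|0
2|1|2|1|3
0|1|2|0|1

1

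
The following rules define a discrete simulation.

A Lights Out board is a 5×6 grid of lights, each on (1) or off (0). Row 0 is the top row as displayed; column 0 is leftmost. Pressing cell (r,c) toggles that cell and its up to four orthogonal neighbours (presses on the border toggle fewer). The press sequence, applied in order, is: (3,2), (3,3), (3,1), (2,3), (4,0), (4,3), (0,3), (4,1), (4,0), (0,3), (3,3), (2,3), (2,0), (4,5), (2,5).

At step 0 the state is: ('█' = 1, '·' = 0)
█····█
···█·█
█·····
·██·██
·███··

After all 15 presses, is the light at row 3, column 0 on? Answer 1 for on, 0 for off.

0

step 0: █····█
···█·█
█·····
·██·██
·███··
step 1: █····█
···█·█
█·█···
···███
·█·█··
step 2: █····█
···█·█
█·██··
··█··█
·█····
step 3: █····█
···█·█
████··
██···█
······
step 4: █····█
·····█
██··█·
██·█·█
······
step 5: █····█
·····█
██··█·
·█·█·█
██····
step 6: █····█
·····█
██··█·
·█···█
█████·
step 7: █·████
···█·█
██··█·
·█···█
█████·
step 8: █·████
···█·█
██··█·
·····█
···██·
step 9: █·████
···█·█
██··█·
█····█
██·██·
step 10: █····█
·····█
██··█·
█····█
██·██·
step 11: █····█
·····█
██·██·
█·████
██··█·
step 12: █····█
···█·█
███···
█·█·██
██··█·
step 13: █····█
█··█·█
··█···
··█·██
██··█·
step 14: █····█
█··█·█
··█···
··█·█·
██···█
step 15: █····█
█··█··
··█·██
··█·██
██···█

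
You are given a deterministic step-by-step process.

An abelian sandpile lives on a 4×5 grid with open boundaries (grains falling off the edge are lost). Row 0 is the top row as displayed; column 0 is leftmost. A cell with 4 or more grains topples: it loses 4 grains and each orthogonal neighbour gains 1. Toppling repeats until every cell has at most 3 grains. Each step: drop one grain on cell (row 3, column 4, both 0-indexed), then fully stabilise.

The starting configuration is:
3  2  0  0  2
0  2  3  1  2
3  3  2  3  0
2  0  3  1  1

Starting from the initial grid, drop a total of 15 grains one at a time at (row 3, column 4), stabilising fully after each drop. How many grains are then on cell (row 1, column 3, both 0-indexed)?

[0] 3  2  0  0  2
0  2  3  1  2
3  3  2  3  0
2  0  3  1  1
[1] 3  2  0  0  2
0  2  3  1  2
3  3  2  3  0
2  0  3  1  2
[2] 3  2  0  0  2
0  2  3  1  2
3  3  2  3  0
2  0  3  1  3
[3] 3  2  0  0  2
0  2  3  1  2
3  3  2  3  1
2  0  3  2  0
[4] 3  2  0  0  2
0  2  3  1  2
3  3  2  3  1
2  0  3  2  1
[5] 3  2  0  0  2
0  2  3  1  2
3  3  2  3  1
2  0  3  2  2
[6] 3  2  0  0  2
0  2  3  1  2
3  3  2  3  1
2  0  3  2  3
[7] 3  2  0  0  2
0  2  3  1  2
3  3  2  3  2
2  0  3  3  0
[8] 3  2  0  0  2
0  2  3  1  2
3  3  2  3  2
2  0  3  3  1
[9] 3  2  0  0  2
0  2  3  1  2
3  3  2  3  2
2  0  3  3  2
[10] 3  2  0  0  2
0  2  3  1  2
3  3  2  3  2
2  0  3  3  3
[11] 3  3  1  0  2
2  0  1  3  3
0  2  2  2  0
3  2  1  2  2
[12] 3  3  1  0  2
2  0  1  3  3
0  2  2  2  0
3  2  1  2  3
[13] 3  3  1  0  2
2  0  1  3  3
0  2  2  2  1
3  2  1  3  0
[14] 3  3  1  0  2
2  0  1  3  3
0  2  2  2  1
3  2  1  3  1
[15] 3  3  1  0  2
2  0  1  3  3
0  2  2  2  1
3  2  1  3  2

3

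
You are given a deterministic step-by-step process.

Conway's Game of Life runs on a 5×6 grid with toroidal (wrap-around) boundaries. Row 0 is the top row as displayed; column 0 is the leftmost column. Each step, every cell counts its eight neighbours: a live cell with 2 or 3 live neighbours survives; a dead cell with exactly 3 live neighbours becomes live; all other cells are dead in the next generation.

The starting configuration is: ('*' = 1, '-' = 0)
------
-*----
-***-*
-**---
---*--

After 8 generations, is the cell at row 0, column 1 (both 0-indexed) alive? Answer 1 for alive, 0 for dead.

0

k=0  ------
-*----
-***-*
-**---
---*--
k=1  ------
**----
---*--
**--*-
--*---
k=2  -*----
------
--*--*
-***--
-*----
k=3  ------
------
-***--
**-*--
**----
k=4  ------
--*---
**-*--
---*--
***---
k=5  --*---
-**---
-*-*--
---*--
-**---
k=6  ---*--
-*-*--
-*-*--
-*-*--
-***--
k=7  -*-**-
---**-
**-**-
**-**-
-*-**-
k=8  -----*
**----
**----
------
-*----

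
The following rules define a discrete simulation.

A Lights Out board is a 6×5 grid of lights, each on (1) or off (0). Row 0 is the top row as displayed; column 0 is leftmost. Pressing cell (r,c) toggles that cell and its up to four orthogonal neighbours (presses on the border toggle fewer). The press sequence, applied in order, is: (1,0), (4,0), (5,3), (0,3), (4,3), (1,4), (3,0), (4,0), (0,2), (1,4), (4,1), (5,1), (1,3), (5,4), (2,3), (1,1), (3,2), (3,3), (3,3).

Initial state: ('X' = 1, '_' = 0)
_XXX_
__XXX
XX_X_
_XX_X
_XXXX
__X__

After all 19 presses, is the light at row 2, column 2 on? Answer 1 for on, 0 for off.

gen 0: _XXX_
__XXX
XX_X_
_XX_X
_XXXX
__X__
gen 1: XXXX_
XXXXX
_X_X_
_XX_X
_XXXX
__X__
gen 2: XXXX_
XXXXX
_X_X_
XXX_X
X_XXX
X_X__
gen 3: XXXX_
XXXXX
_X_X_
XXX_X
X_X_X
X__XX
gen 4: XX__X
XXX_X
_X_X_
XXX_X
X_X_X
X__XX
gen 5: XX__X
XXX_X
_X_X_
XXXXX
X__X_
X___X
gen 6: XX___
XXXX_
_X_XX
XXXXX
X__X_
X___X
gen 7: XX___
XXXX_
XX_XX
__XXX
___X_
X___X
gen 8: XX___
XXXX_
XX_XX
X_XXX
XX_X_
____X
gen 9: X_XX_
XX_X_
XX_XX
X_XXX
XX_X_
____X
gen 10: X_XXX
XX__X
XX_X_
X_XXX
XX_X_
____X
gen 11: X_XXX
XX__X
XX_X_
XXXXX
__XX_
_X__X
gen 12: X_XXX
XX__X
XX_X_
XXXXX
_XXX_
X_X_X
gen 13: X_X_X
XXXX_
XX___
XXXXX
_XXX_
X_X_X
gen 14: X_X_X
XXXX_
XX___
XXXXX
_XXXX
X_XX_
gen 15: X_X_X
XXX__
XXXXX
XXX_X
_XXXX
X_XX_
gen 16: XXX_X
_____
X_XXX
XXX_X
_XXXX
X_XX_
gen 17: XXX_X
_____
X__XX
X__XX
_X_XX
X_XX_
gen 18: XXX_X
_____
X___X
X_X__
_X__X
X_XX_
gen 19: XXX_X
_____
X__XX
X__XX
_X_XX
X_XX_

0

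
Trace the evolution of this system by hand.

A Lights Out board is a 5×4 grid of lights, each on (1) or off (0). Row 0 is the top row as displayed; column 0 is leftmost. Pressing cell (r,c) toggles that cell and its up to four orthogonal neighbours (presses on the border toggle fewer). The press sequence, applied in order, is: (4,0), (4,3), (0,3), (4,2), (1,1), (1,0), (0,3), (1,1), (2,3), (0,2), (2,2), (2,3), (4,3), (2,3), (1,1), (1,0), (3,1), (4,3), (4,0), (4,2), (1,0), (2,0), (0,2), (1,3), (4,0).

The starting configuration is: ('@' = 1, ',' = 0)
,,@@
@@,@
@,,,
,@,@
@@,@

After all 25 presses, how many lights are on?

0) ,,@@
@@,@
@,,,
,@,@
@@,@
1) ,,@@
@@,@
@,,,
@@,@
,,,@
2) ,,@@
@@,@
@,,,
@@,,
,,@,
3) ,,,,
@@,,
@,,,
@@,,
,,@,
4) ,,,,
@@,,
@,,,
@@@,
,@,@
5) ,@,,
,,@,
@@,,
@@@,
,@,@
6) @@,,
@@@,
,@,,
@@@,
,@,@
7) @@@@
@@@@
,@,,
@@@,
,@,@
8) @,@@
,,,@
,,,,
@@@,
,@,@
9) @,@@
,,,,
,,@@
@@@@
,@,@
10) @@,,
,,@,
,,@@
@@@@
,@,@
11) @@,,
,,,,
,@,,
@@,@
,@,@
12) @@,,
,,,@
,@@@
@@,,
,@,@
13) @@,,
,,,@
,@@@
@@,@
,@@,
14) @@,,
,,,,
,@,,
@@,,
,@@,
15) @,,,
@@@,
,,,,
@@,,
,@@,
16) ,,,,
,,@,
@,,,
@@,,
,@@,
17) ,,,,
,,@,
@@,,
,,@,
,,@,
18) ,,,,
,,@,
@@,,
,,@@
,,,@
19) ,,,,
,,@,
@@,,
@,@@
@@,@
20) ,,,,
,,@,
@@,,
@,,@
@,@,
21) @,,,
@@@,
,@,,
@,,@
@,@,
22) @,,,
,@@,
@,,,
,,,@
@,@,
23) @@@@
,@,,
@,,,
,,,@
@,@,
24) @@@,
,@@@
@,,@
,,,@
@,@,
25) @@@,
,@@@
@,,@
@,,@
,@@,

12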